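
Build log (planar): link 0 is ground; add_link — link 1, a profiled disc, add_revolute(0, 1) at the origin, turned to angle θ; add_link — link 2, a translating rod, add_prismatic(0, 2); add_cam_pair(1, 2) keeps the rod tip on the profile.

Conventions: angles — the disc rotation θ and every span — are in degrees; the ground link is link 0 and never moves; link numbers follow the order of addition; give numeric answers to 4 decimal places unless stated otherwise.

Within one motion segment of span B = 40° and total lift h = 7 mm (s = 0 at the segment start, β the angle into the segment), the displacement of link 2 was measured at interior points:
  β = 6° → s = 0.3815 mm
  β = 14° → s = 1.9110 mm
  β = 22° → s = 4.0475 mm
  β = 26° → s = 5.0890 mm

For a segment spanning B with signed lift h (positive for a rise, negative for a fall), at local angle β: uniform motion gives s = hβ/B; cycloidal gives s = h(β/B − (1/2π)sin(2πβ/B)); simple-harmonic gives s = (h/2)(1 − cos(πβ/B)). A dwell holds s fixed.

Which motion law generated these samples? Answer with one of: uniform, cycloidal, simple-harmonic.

candidates at β/B = r: uniform s = h·r (linear in β); cycloidal s = h·(r − sin(2πr)/(2π)); simple-harmonic s = (h/2)(1 − cos(πr))
β=6°: printed 0.3815 | uniform 1.0500, cycloidal 0.1487, simple-harmonic 0.3815
β=14°: printed 1.9110 | uniform 2.4500, cycloidal 1.5487, simple-harmonic 1.9110
β=22°: printed 4.0475 | uniform 3.8500, cycloidal 4.1943, simple-harmonic 4.0475
β=26°: printed 5.0890 | uniform 4.5500, cycloidal 5.4513, simple-harmonic 5.0890
only one law matches every sample → simple-harmonic

simple-harmonic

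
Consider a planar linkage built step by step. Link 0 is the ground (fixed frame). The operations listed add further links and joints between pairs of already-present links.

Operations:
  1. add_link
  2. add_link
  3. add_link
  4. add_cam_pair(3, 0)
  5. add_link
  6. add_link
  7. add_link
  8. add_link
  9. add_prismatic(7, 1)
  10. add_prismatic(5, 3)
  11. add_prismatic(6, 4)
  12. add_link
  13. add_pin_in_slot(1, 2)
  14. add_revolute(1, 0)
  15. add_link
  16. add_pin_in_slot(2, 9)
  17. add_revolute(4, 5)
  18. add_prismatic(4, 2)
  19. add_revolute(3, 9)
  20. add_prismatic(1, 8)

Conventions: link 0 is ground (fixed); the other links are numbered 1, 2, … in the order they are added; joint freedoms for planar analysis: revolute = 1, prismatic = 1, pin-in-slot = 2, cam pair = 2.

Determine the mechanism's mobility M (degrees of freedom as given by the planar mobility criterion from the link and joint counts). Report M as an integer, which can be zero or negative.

L=1 J1=0 J2=0
add link → L=2 J1=0 J2=0
add link → L=3 J1=0 J2=0
add link → L=4 J1=0 J2=0
C@3,0 dof=2 J2 → L=4 J1=0 J2=1
add link → L=5 J1=0 J2=1
add link → L=6 J1=0 J2=1
add link → L=7 J1=0 J2=1
add link → L=8 J1=0 J2=1
P@7,1 dof=1 J1 → L=8 J1=1 J2=1
P@5,3 dof=1 J1 → L=8 J1=2 J2=1
P@6,4 dof=1 J1 → L=8 J1=3 J2=1
add link → L=9 J1=3 J2=1
PS@1,2 dof=2 J2 → L=9 J1=3 J2=2
R@1,0 dof=1 J1 → L=9 J1=4 J2=2
add link → L=10 J1=4 J2=2
PS@2,9 dof=2 J2 → L=10 J1=4 J2=3
R@4,5 dof=1 J1 → L=10 J1=5 J2=3
P@4,2 dof=1 J1 → L=10 J1=6 J2=3
R@3,9 dof=1 J1 → L=10 J1=7 J2=3
P@1,8 dof=1 J1 → L=10 J1=8 J2=3
M=3(L−1)−2J1−J2=3·9−2·8−3=8

M = 8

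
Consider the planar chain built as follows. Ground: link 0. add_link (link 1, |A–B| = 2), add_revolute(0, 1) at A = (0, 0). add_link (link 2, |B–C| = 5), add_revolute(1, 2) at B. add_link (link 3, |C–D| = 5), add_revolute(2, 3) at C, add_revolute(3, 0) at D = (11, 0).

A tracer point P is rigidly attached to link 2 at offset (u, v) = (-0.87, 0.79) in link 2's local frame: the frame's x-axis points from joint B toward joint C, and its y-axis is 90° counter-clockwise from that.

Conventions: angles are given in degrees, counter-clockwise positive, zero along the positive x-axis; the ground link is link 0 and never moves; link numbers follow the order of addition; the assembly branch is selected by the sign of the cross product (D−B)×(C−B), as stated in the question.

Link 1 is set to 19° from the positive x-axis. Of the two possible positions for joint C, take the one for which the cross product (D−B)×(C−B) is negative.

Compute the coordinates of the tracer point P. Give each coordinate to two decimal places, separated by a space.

A=(0,0), D=(11.00,0)
B = A + 2.00·(cos19°, sin19°) = (1.8910, 0.6511)
|BD| = 9.1322
circle(B,5.00) ∩ circle(D,5.00): a=4.5661, h=2.0373
  candidates: C₊=(6.5908,2.3577) cross=18.605; C₋=(6.3003,-1.7066) cross=-18.605
  branch - wants cross < 0 → take C=(6.3003,-1.7066) (cross=-18.605)
ex = (C−B)/|BC| = (0.8818,-0.4715); ey = (0.4715,0.8818)
P = B + -0.87·ex + 0.79·ey = (1.4964,1.7580)

1.50 1.76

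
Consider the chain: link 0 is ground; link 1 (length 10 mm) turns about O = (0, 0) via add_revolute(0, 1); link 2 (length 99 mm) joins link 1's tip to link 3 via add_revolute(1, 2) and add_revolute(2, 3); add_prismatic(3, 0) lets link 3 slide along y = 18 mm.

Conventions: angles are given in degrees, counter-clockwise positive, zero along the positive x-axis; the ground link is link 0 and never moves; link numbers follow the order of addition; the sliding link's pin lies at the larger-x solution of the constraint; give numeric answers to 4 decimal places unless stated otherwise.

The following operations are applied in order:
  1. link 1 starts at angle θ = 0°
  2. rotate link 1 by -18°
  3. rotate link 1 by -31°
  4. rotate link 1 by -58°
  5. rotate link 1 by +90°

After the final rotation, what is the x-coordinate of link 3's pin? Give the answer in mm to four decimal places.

geometry: r = 10 mm, L = 99 mm, e = 18 mm; θ starts at 0°
rotate link 1 by -18°: θ ← 0° -18° = -18°
rotate link 1 by -31°: θ ← -18° -31° = -49°
rotate link 1 by -58°: θ ← -49° -58° = -107°
rotate link 1 by +90°: θ ← -107° +90° = -17°
crank pin P = (r cos θ, r sin θ) = (9.563048, -2.923717)
h = r sin θ − e = -2.923717 − 18 = -20.923717
x = r cos θ + √(L² − h²) = 9.563048 + 96.763620 = 106.326667

106.3267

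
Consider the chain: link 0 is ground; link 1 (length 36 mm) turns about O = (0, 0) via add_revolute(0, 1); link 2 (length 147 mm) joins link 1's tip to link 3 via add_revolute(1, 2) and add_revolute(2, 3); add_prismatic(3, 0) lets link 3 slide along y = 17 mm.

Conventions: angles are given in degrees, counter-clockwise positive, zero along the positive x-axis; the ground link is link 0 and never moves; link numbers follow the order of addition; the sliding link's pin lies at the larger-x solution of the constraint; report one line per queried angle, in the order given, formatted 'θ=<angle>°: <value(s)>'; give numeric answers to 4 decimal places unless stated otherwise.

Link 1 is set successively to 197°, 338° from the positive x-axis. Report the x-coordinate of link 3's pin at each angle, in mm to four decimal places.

geometry: r = 36 mm, L = 147 mm, e = 17 mm
θ=197°: crank pin P = (r cos θ, r sin θ) = (-34.426971, -10.525381)
θ=197°: h = r sin θ − e = -10.525381 − 17 = -27.525381
θ=197°: x = r cos θ + √(L² − h²) = -34.426971 + 144.399977 = 109.973006
θ=338°: crank pin P = (r cos θ, r sin θ) = (33.378619, -13.485837)
θ=338°: h = r sin θ − e = -13.485837 − 17 = -30.485837
θ=338°: x = r cos θ + √(L² − h²) = 33.378619 + 143.804081 = 177.182700

θ=197°: 109.9730
θ=338°: 177.1827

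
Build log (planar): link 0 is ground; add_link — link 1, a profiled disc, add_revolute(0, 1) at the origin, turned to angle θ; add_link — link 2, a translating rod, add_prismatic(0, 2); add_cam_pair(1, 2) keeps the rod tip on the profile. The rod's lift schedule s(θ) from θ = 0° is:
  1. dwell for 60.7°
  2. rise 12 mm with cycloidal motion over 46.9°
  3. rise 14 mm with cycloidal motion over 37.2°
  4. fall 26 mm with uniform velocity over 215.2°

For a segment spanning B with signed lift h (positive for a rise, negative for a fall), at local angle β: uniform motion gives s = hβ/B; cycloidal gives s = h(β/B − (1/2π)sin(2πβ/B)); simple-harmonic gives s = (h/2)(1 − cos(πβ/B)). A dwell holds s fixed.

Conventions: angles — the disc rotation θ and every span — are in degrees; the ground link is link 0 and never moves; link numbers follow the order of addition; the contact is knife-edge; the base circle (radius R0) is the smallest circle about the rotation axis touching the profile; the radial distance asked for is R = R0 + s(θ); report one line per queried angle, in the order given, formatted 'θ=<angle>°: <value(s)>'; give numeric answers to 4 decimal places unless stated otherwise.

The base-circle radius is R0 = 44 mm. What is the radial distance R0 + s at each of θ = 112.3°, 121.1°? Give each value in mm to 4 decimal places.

seg 1 [0°–60.7°] dwell: s stays 0.0000
seg 2 [60.7°–107.6°] cycloidal, h=12: full span → s += 12 → s = 12.0000
seg 3 [107.6°–144.8°] cycloidal, h=14: θ=112.3° here. β=4.7, B=37.2. 14·(0.1263 − sin(2π·0.1263)/(2π)) = 0.1800 → s = 12.1800
seg 3 [107.6°–144.8°] cycloidal, h=14: θ=121.1° here. β=13.5, B=37.2. 14·(0.3629 − sin(2π·0.3629)/(2π)) = 3.3900 → s = 15.3900
θ=112.3°: R = R0 + s = 44 + 12.1800 = 56.1800
θ=121.1°: R = R0 + s = 44 + 15.3900 = 59.3900

θ=112.3°: 56.1800
θ=121.1°: 59.3900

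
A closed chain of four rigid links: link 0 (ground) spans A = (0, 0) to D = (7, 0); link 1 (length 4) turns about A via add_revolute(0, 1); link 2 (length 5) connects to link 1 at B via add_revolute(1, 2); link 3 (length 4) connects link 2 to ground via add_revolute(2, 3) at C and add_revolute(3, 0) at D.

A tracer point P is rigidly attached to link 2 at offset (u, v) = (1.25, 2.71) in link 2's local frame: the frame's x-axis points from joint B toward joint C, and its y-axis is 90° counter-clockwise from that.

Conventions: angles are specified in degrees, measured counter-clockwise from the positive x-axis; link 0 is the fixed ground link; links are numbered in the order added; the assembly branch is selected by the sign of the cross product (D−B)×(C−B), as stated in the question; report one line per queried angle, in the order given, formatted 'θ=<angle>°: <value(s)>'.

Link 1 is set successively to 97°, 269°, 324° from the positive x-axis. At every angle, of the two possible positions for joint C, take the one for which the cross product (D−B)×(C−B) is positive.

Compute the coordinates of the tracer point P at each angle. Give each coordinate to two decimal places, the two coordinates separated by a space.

A=(0,0), D=(7.00,0)
θ=97°: B = A + 4.00·(cos97°, sin97°) = (-0.4875, 3.9702)
θ=97°: |BD| = 8.4749
θ=97°: circle(B,5.00) ∩ circle(D,4.00): a=4.7684, h=1.5040
θ=97°:   candidates: C₊=(4.4299,3.0651) cross=12.746; C₋=(3.0208,0.4076) cross=-12.746
θ=97°:   branch + wants cross > 0 → take C=(4.4299,3.0651) (cross=12.746)
θ=97°: ex = (C−B)/|BC| = (0.9835,-0.1810); ey = (0.1810,0.9835)
θ=97°: P = B + 1.25·ex + 2.71·ey = (1.2324,6.4091)
θ=269°: B = A + 4.00·(cos269°, sin269°) = (-0.0698, -3.9994)
θ=269°: |BD| = 8.1226
θ=269°: circle(B,5.00) ∩ circle(D,4.00): a=4.6153, h=1.9232
θ=269°:   candidates: C₊=(3.0004,-0.0530) cross=15.622; C₋=(4.8942,-3.4008) cross=-15.622
θ=269°:   branch + wants cross > 0 → take C=(3.0004,-0.0530) (cross=15.622)
θ=269°: ex = (C−B)/|BC| = (0.6140,0.7893); ey = (-0.7893,0.6140)
θ=269°: P = B + 1.25·ex + 2.71·ey = (-1.4412,-1.3488)
θ=324°: B = A + 4.00·(cos324°, sin324°) = (3.2361, -2.3511)
θ=324°: |BD| = 4.4379
θ=324°: circle(B,5.00) ∩ circle(D,4.00): a=3.2329, h=3.8142
θ=324°:   candidates: C₊=(3.9573,2.5966) cross=16.927; C₋=(7.9987,-3.8733) cross=-16.927
θ=324°:   branch + wants cross > 0 → take C=(3.9573,2.5966) (cross=16.927)
θ=324°: ex = (C−B)/|BC| = (0.1443,0.9895); ey = (-0.9895,0.1443)
θ=324°: P = B + 1.25·ex + 2.71·ey = (0.7347,-0.7233)

θ=97°: 1.23 6.41
θ=269°: -1.44 -1.35
θ=324°: 0.73 -0.72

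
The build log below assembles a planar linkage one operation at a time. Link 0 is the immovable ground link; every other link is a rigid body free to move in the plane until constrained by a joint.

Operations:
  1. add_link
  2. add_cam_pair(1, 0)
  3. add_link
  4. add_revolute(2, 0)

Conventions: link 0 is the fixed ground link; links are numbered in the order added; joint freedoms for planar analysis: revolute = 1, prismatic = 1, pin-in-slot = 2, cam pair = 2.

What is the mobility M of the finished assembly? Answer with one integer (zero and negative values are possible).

ground; <1,0,0>
#1 <2,0,0>
C:1↔0 J2 <2,0,1>
#2 <3,0,1>
R:2↔0 J1 <3,1,1>
3×2 − 2×1 − 1×1 = 3

M = 3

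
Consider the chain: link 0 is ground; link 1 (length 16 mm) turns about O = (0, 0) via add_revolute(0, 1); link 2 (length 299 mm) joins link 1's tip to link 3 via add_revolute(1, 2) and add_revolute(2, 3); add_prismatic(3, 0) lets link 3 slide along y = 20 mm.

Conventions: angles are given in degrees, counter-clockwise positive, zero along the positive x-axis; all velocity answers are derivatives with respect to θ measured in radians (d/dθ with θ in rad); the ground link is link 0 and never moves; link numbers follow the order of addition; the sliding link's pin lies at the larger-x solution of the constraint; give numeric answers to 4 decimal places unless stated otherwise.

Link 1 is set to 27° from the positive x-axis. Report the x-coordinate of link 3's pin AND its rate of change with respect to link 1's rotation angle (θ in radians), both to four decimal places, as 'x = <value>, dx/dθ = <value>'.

geometry: r = 16 mm, L = 299 mm, e = 20 mm
crank pin P = (r cos θ, r sin θ) = (14.256104, 7.263848)
h = r sin θ − e = 7.263848 − 20 = -12.736152
x = r cos θ + √(L² − h²) = 14.256104 + 298.728623 = 312.984728
dx/dθ = −r sin θ − h·r cos θ/√(L² − h²) (θ in radians; h = -12.736152) = -6.656046

x = 312.9847, dx/dθ = -6.6560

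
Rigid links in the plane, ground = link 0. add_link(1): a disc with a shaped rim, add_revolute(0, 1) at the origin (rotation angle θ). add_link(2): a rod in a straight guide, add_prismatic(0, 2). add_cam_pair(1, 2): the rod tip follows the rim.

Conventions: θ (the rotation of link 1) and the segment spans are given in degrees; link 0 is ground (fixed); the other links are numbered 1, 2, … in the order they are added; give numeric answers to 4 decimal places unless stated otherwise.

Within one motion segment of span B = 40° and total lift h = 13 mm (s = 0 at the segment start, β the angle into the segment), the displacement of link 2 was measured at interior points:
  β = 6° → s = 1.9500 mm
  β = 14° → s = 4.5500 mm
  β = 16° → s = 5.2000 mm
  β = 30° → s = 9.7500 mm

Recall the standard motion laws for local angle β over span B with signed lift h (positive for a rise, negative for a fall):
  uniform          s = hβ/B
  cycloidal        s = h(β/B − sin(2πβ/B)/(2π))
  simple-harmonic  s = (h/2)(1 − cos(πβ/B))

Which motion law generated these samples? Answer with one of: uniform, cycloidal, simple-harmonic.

candidates at β/B = r: uniform s = h·r (linear in β); cycloidal s = h·(r − sin(2πr)/(2π)); simple-harmonic s = (h/2)(1 − cos(πr))
β=6°: printed 1.9500 | uniform 1.9500, cycloidal 0.2761, simple-harmonic 0.7085
β=14°: printed 4.5500 | uniform 4.5500, cycloidal 2.8761, simple-harmonic 3.5491
β=16°: printed 5.2000 | uniform 5.2000, cycloidal 3.9839, simple-harmonic 4.4914
β=30°: printed 9.7500 | uniform 9.7500, cycloidal 11.8190, simple-harmonic 11.0962
only one law matches every sample → uniform

uniform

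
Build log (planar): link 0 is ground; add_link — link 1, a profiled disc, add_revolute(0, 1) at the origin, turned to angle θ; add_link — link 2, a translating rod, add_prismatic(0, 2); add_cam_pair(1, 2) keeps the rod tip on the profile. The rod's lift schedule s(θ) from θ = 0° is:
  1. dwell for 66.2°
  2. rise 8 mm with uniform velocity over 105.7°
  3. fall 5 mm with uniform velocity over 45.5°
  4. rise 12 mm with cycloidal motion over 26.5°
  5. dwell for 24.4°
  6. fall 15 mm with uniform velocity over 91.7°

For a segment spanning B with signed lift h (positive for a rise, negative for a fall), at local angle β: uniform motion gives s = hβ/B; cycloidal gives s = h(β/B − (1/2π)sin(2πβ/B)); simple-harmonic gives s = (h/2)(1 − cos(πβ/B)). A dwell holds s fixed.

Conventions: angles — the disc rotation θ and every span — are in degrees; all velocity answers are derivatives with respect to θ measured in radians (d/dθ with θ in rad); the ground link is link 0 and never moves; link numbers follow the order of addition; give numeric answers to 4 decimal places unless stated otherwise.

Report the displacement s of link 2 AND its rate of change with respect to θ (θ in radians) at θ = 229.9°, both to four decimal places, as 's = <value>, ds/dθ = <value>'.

seg 1 [0°–66.2°] dwell: s stays 0.0000
seg 2 [66.2°–171.9°] uniform, h=8: full span → s += 8 → s = 8.0000
seg 3 [171.9°–217.4°] uniform, h=-5: full span → s += -5 → s = 3.0000
seg 4 [217.4°–243.9°] cycloidal, h=12: θ=229.9° here. β=12.5, B=26.5. 12·(0.4717 − sin(2π·0.4717)/(2π)) = 5.3225 → s = 8.3225
velocity in seg [217.4°–243.9°] (cycloidal), θ in radians: β = 12.5° = 0.2182 rad, B = 26.5° = 0.4625 rad; ds/dθ = (h/B)(1 − cos(2πβ/B)) = (12/0.4625)(1 − cos(2π·0.4717)) = 51.481376 mm/rad

s = 8.3225, ds/dθ = 51.4814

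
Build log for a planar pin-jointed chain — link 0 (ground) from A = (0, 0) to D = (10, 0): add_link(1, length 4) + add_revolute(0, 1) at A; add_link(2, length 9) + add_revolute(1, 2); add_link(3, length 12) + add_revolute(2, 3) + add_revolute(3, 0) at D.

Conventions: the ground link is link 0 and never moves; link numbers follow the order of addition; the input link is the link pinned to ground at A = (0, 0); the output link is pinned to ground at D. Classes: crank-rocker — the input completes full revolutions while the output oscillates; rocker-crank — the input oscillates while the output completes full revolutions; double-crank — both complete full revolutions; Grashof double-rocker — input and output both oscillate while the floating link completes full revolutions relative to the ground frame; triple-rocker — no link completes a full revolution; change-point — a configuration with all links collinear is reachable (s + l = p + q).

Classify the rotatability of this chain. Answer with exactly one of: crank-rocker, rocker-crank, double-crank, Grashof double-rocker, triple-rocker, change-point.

lengths: ground=10, input=4, coupler=9, output=12
sorted: s=4 (shortest), l=12 (longest), p+q=19
s + l = 16 vs p + q = 19
s + l < p + q (Grashof) with shortest = input link → crank-rocker

crank-rocker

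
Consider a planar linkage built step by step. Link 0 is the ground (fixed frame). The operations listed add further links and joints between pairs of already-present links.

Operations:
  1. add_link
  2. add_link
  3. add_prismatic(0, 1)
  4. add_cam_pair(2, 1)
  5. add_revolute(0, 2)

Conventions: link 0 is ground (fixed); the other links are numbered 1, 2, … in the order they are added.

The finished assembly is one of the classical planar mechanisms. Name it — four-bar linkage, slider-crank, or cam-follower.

links: 3 (incl. ground); joints: 1 revolute, 1 prismatic, 1 higher (cam) pair, forming one closed loop
3 links, revolute + prismatic + higher pair in one loop → cam-follower

cam-follower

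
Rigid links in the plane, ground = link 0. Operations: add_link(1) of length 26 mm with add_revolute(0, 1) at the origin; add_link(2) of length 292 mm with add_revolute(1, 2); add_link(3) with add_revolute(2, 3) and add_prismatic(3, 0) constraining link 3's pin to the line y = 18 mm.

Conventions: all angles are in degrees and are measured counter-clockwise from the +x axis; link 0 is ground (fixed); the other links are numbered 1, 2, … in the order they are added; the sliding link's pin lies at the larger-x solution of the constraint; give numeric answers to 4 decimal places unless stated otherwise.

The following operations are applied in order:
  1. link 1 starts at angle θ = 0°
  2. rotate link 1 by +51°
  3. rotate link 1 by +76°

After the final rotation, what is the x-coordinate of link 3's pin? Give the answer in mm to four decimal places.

geometry: r = 26 mm, L = 292 mm, e = 18 mm; θ starts at 0°
rotate link 1 by +51°: θ ← 0° +51° = 51°
rotate link 1 by +76°: θ ← 51° +76° = 127°
crank pin P = (r cos θ, r sin θ) = (-15.647191, 20.764523)
h = r sin θ − e = 20.764523 − 18 = 2.764523
x = r cos θ + √(L² − h²) = -15.647191 + 291.986913 = 276.339722

276.3397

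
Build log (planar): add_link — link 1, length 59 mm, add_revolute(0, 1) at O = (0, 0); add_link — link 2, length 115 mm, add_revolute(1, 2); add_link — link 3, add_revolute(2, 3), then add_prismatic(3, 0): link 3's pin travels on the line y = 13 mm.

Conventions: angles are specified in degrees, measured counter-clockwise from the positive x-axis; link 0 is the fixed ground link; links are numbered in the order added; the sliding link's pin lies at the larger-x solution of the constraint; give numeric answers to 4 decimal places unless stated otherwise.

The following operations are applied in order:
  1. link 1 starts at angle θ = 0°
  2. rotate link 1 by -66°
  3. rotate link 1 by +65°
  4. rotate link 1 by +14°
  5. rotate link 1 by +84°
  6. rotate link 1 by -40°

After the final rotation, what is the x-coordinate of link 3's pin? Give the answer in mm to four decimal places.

geometry: r = 59 mm, L = 115 mm, e = 13 mm; θ starts at 0°
rotate link 1 by -66°: θ ← 0° -66° = -66°
rotate link 1 by +65°: θ ← -66° +65° = -1°
rotate link 1 by +14°: θ ← -1° +14° = 13°
rotate link 1 by +84°: θ ← 13° +84° = 97°
rotate link 1 by -40°: θ ← 97° -40° = 57°
crank pin P = (r cos θ, r sin θ) = (32.133703, 49.481564)
h = r sin θ − e = 49.481564 − 13 = 36.481564
x = r cos θ + √(L² − h²) = 32.133703 + 109.060055 = 141.193758

141.1938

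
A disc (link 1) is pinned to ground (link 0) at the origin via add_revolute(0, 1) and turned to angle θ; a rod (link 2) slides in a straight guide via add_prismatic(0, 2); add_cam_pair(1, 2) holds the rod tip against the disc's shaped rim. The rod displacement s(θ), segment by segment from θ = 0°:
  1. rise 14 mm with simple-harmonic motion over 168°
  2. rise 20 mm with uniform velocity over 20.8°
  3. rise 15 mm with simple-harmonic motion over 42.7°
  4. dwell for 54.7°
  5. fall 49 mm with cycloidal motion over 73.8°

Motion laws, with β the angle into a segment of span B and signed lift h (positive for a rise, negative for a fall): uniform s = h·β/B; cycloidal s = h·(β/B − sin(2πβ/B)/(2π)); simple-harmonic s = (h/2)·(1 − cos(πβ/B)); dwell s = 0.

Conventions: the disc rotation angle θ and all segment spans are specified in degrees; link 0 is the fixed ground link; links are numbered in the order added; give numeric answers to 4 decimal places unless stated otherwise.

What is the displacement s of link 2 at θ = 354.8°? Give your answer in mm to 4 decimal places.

segment 1 (0° to 168°, simple-harmonic, h = 14) is passed completely: s = 0.0000 + (14) = 14.0000
segment 2 (168° to 188.8°, uniform, h = 20) is passed completely: s = 14.0000 + (20) = 34.0000
segment 3 (188.8° to 231.5°, simple-harmonic, h = 15) is passed completely: s = 34.0000 + (15) = 49.0000
segment 4 (231.5° to 286.2°, dwell): s unchanged at 49.0000
θ = 354.8° falls in segment 5 (286.2° to 360°, cycloidal, h = -49): β = 354.8 − 286.2 = 68.6°, B = 73.8°; Δs = -49·(0.9295 − sin(2π·0.9295)/(2π)) = -48.8883; s = 49.0000 − 48.8883 = 0.1117

0.1117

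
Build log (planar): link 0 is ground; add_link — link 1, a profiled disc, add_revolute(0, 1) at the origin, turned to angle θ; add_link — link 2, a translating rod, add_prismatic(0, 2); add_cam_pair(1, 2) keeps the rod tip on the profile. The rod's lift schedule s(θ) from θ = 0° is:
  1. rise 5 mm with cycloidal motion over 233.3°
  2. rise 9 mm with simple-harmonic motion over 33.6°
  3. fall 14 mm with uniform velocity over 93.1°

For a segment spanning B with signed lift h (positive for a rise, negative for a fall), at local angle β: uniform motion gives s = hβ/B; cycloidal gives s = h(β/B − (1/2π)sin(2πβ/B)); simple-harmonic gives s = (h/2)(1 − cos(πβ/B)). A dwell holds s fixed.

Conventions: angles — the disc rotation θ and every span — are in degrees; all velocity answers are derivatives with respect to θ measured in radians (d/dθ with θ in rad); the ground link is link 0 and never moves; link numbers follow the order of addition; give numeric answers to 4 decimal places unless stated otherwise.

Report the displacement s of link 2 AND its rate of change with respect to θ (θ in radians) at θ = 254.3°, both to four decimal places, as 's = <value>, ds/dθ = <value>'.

seg 1 [0°–233.3°] cycloidal, h=5: full span → s += 5 → s = 5.0000
seg 2 [233.3°–266.9°] simple-harmonic, h=9: θ=254.3° here. β=21, B=33.6. 9/2·(1 − cos(π·0.6250)) = 6.2221 → s = 11.2221
velocity in seg [233.3°–266.9°] (simple-harmonic), θ in radians: β = 21° = 0.3665 rad, B = 33.6° = 0.5864 rad; ds/dθ = (πh/(2B)) sin(πβ/B) = (π·9/(2·0.5864)) sin(π·0.6250) = 22.272096 mm/rad

s = 11.2221, ds/dθ = 22.2721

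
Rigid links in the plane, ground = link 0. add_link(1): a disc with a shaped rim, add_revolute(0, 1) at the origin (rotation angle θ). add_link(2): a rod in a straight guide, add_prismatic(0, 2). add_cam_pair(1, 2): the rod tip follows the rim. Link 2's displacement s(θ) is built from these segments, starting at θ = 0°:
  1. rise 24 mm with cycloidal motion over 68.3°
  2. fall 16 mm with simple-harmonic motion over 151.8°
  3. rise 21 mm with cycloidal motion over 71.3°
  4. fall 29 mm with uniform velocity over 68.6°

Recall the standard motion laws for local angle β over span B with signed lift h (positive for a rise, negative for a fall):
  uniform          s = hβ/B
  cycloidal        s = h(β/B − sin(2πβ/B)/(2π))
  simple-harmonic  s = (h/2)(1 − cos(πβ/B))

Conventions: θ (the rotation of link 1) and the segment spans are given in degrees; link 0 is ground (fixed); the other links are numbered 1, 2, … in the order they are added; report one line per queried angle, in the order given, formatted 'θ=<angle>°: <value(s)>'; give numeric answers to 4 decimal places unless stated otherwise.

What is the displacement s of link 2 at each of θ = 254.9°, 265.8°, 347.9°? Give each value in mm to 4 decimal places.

segment 1 (0° to 68.3°, cycloidal, h = 24) is passed completely: s = 0.0000 + (24) = 24.0000
segment 2 (68.3° to 220.1°, simple-harmonic, h = -16) is passed completely: s = 24.0000 + (-16) = 8.0000
θ = 254.9° falls in segment 3 (220.1° to 291.4°, cycloidal, h = 21): β = 254.9 − 220.1 = 34.8°, B = 71.3°; Δs = 21·(0.4881 − sin(2π·0.4881)/(2π)) = 9.9995; s = 8.0000 + 9.9995 = 17.9995
θ = 265.8° falls in segment 3 (220.1° to 291.4°, cycloidal, h = 21): β = 265.8 − 220.1 = 45.7°, B = 71.3°; Δs = 21·(0.6410 − sin(2π·0.6410)/(2π)) = 16.0480; s = 8.0000 + 16.0480 = 24.0480
segment 3 (220.1° to 291.4°, cycloidal, h = 21) is passed completely: s = 8.0000 + (21) = 29.0000
θ = 347.9° falls in segment 4 (291.4° to 360°, uniform, h = -29): β = 347.9 − 291.4 = 56.5°, B = 68.6°; Δs = -29·56.5/68.6 = -23.8848; s = 29.0000 − 23.8848 = 5.1152

θ=254.9°: 17.9995
θ=265.8°: 24.0480
θ=347.9°: 5.1152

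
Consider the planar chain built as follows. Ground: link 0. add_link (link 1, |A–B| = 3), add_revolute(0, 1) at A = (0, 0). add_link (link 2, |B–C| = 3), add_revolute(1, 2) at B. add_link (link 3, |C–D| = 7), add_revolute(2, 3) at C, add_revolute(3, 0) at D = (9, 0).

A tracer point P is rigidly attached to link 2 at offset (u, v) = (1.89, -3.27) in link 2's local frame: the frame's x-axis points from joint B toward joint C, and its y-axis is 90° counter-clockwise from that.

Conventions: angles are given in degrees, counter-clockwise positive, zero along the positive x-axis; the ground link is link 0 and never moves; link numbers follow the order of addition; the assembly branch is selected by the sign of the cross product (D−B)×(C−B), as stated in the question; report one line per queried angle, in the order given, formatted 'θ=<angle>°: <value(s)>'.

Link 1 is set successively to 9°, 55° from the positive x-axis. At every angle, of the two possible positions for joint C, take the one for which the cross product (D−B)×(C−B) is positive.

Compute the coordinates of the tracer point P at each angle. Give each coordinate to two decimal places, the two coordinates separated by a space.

A=(0,0), D=(9.00,0)
θ=9°: B = A + 3.00·(cos9°, sin9°) = (2.9631, 0.4693)
θ=9°: |BD| = 6.0551
θ=9°: circle(B,3.00) ∩ circle(D,7.00): a=-0.2754, h=2.9873
θ=9°:   candidates: C₊=(2.9200,3.4690) cross=18.089; C₋=(2.4570,-2.4877) cross=-18.089
θ=9°:   branch + wants cross > 0 → take C=(2.9200,3.4690) (cross=18.089)
θ=9°: ex = (C−B)/|BC| = (-0.0143,0.9999); ey = (-0.9999,-0.0143)
θ=9°: P = B + 1.89·ex + -3.27·ey = (6.2056,2.4060)
θ=55°: B = A + 3.00·(cos55°, sin55°) = (1.7207, 2.4575)
θ=55°: |BD| = 7.6829
θ=55°: circle(B,3.00) ∩ circle(D,7.00): a=1.2383, h=2.7325
θ=55°:   candidates: C₊=(3.7680,4.6504) cross=20.994; C₋=(2.0199,-0.5276) cross=-20.994
θ=55°:   branch + wants cross > 0 → take C=(3.7680,4.6504) (cross=20.994)
θ=55°: ex = (C−B)/|BC| = (0.6824,0.7310); ey = (-0.7310,0.6824)
θ=55°: P = B + 1.89·ex + -3.27·ey = (5.4008,1.6075)

θ=9°: 6.21 2.41
θ=55°: 5.40 1.61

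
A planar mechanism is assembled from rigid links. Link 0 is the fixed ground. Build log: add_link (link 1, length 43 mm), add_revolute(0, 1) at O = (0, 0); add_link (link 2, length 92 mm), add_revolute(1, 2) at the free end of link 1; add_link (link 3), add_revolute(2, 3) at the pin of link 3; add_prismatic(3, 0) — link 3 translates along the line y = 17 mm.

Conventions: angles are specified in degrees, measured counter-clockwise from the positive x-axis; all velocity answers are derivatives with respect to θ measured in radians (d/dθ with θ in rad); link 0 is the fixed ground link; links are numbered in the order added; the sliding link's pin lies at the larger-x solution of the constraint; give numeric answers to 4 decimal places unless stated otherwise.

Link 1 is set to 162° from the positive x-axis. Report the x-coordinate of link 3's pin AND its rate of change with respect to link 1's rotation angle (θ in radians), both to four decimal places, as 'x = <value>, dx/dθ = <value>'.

geometry: r = 43 mm, L = 92 mm, e = 17 mm
crank pin P = (r cos θ, r sin θ) = (-40.895430, 13.287731)
h = r sin θ − e = 13.287731 − 17 = -3.712269
x = r cos θ + √(L² − h²) = -40.895430 + 91.925073 = 51.029643
dx/dθ = −r sin θ − h·r cos θ/√(L² − h²) (θ in radians; h = -3.712269) = -14.939237

x = 51.0296, dx/dθ = -14.9392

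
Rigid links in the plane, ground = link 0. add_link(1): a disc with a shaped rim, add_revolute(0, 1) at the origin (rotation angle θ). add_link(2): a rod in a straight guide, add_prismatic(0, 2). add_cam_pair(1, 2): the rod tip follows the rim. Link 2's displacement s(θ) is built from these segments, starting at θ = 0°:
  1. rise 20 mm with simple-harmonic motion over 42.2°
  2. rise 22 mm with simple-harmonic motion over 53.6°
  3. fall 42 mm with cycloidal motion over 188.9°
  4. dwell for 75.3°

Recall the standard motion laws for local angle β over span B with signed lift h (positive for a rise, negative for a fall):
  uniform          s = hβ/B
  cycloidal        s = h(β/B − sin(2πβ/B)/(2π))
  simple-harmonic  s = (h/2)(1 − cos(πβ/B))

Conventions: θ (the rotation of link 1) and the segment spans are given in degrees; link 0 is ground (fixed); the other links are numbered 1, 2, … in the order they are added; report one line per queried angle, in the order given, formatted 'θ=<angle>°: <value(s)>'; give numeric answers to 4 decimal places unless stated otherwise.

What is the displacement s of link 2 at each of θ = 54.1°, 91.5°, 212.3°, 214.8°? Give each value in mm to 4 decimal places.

segment 1 (0° to 42.2°, simple-harmonic, h = 20) is passed completely: s = 0.0000 + (20) = 20.0000
θ = 54.1° falls in segment 2 (42.2° to 95.8°, simple-harmonic, h = 22): β = 54.1 − 42.2 = 11.9°, B = 53.6°; Δs = 22/2·(1 − cos(π·0.2220)) = 2.5689; s = 20.0000 + 2.5689 = 22.5689
θ = 91.5° falls in segment 2 (42.2° to 95.8°, simple-harmonic, h = 22): β = 91.5 − 42.2 = 49.3°, B = 53.6°; Δs = 22/2·(1 − cos(π·0.9198)) = 21.6525; s = 20.0000 + 21.6525 = 41.6525
segment 2 (42.2° to 95.8°, simple-harmonic, h = 22) is passed completely: s = 20.0000 + (22) = 42.0000
θ = 212.3° falls in segment 3 (95.8° to 284.7°, cycloidal, h = -42): β = 212.3 − 95.8 = 116.5°, B = 188.9°; Δs = -42·(0.6167 − sin(2π·0.6167)/(2π)) = -30.3773; s = 42.0000 − 30.3773 = 11.6227
θ = 214.8° falls in segment 3 (95.8° to 284.7°, cycloidal, h = -42): β = 214.8 − 95.8 = 119°, B = 188.9°; Δs = -42·(0.6300 − sin(2π·0.6300)/(2π)) = -31.3302; s = 42.0000 − 31.3302 = 10.6698

θ=54.1°: 22.5689
θ=91.5°: 41.6525
θ=212.3°: 11.6227
θ=214.8°: 10.6698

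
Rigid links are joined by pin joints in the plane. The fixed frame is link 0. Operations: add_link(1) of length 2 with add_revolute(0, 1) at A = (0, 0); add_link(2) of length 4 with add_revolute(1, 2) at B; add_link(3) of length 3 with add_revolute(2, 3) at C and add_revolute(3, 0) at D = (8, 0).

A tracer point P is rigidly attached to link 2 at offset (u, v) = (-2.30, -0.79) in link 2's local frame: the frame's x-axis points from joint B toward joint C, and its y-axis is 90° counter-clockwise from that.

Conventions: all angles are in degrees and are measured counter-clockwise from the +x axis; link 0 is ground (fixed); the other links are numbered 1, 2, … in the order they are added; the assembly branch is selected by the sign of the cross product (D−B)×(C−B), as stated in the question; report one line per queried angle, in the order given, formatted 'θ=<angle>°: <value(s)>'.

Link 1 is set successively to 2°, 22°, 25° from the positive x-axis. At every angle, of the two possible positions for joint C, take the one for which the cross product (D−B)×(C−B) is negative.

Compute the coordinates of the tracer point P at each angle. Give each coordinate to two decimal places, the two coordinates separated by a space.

A=(0,0), D=(8.00,0)
θ=2°: B = A + 2.00·(cos2°, sin2°) = (1.9988, 0.0698)
θ=2°: |BD| = 6.0016
θ=2°: circle(B,4.00) ∩ circle(D,3.00): a=3.5840, h=1.7762
θ=2°:   candidates: C₊=(5.6032,1.8042) cross=10.660; C₋=(5.5619,-1.7480) cross=-10.660
θ=2°:   branch - wants cross < 0 → take C=(5.5619,-1.7480) (cross=-10.660)
θ=2°: ex = (C−B)/|BC| = (0.8908,-0.4545); ey = (0.4545,0.8908)
θ=2°: P = B + -2.30·ex + -0.79·ey = (-0.4090,0.4113)
θ=22°: B = A + 2.00·(cos22°, sin22°) = (1.8544, 0.7492)
θ=22°: |BD| = 6.1911
θ=22°: circle(B,4.00) ∩ circle(D,3.00): a=3.6609, h=1.6118
θ=22°:   candidates: C₊=(5.6834,1.9061) cross=9.979; C₋=(5.2933,-1.2938) cross=-9.979
θ=22°:   branch - wants cross < 0 → take C=(5.2933,-1.2938) (cross=-9.979)
θ=22°: ex = (C−B)/|BC| = (0.8597,-0.5107); ey = (0.5107,0.8597)
θ=22°: P = B + -2.30·ex + -0.79·ey = (-0.5265,1.2447)
θ=25°: B = A + 2.00·(cos25°, sin25°) = (1.8126, 0.8452)
θ=25°: |BD| = 6.2448
θ=25°: circle(B,4.00) ∩ circle(D,3.00): a=3.6829, h=1.5609
θ=25°:   candidates: C₊=(5.6729,1.8933) cross=9.747; C₋=(5.2503,-1.1998) cross=-9.747
θ=25°:   branch - wants cross < 0 → take C=(5.2503,-1.1998) (cross=-9.747)
θ=25°: ex = (C−B)/|BC| = (0.8594,-0.5112); ey = (0.5112,0.8594)
θ=25°: P = B + -2.30·ex + -0.79·ey = (-0.5680,1.3422)

θ=2°: -0.41 0.41
θ=22°: -0.53 1.24
θ=25°: -0.57 1.34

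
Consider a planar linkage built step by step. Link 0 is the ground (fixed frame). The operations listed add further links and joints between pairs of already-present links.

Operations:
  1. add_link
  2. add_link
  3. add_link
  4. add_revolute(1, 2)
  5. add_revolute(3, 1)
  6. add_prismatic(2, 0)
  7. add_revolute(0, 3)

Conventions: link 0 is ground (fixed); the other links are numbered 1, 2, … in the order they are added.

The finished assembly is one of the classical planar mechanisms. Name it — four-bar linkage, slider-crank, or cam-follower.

links: 4 (incl. ground); joints: 3 revolute, 1 prismatic, 0 higher (cam) pair, forming one closed loop
4 links, 3 revolutes + 1 prismatic in one loop → slider-crank

slider-crank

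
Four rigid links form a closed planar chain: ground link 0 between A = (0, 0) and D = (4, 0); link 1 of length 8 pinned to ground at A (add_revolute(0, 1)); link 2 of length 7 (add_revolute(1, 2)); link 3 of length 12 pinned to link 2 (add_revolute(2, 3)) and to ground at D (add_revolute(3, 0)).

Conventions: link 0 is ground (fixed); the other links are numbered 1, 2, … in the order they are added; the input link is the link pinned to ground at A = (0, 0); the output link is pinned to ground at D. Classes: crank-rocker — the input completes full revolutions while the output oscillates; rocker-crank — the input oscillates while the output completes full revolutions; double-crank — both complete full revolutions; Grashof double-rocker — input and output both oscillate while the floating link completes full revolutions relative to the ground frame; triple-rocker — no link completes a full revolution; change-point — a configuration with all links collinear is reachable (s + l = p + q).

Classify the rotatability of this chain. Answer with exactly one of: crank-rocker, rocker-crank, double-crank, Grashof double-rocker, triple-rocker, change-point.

lengths: ground=4, input=8, coupler=7, output=12
sorted: s=4 (shortest), l=12 (longest), p+q=15
s + l = 16 vs p + q = 15
s + l > p + q → non-Grashof → no link fully rotates → triple-rocker

triple-rocker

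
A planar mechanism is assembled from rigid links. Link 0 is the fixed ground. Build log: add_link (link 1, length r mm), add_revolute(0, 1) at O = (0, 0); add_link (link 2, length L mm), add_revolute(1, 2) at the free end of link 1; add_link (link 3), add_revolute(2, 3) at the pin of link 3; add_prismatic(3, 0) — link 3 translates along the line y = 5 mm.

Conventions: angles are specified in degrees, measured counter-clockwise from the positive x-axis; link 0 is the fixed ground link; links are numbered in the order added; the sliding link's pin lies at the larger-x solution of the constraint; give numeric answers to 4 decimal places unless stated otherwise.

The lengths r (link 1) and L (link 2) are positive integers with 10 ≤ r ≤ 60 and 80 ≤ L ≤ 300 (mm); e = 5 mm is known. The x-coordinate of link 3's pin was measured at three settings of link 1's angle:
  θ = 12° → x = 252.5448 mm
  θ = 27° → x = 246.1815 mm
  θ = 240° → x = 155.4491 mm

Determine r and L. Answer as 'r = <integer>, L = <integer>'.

constraint per measurement: (x − r cos θ)² + (r sin θ − e)² = L²
subtracting the θ₁ and θ₂ equations cancels the r² and L² terms:
r = (x₁² − x₂²) / (2[(x₁cos θ₁ + e sin θ₁) − (x₂cos θ₂ + e sin θ₂)]) = 59.9996 → r = 60
L² = (x₁ − r cos θ₁)² + (r sin θ₁ − e)² = 37635.9982 → L = 194.0000 → L = 194
check at θ₃=240°: x = 155.4491 (printed 155.4491) ✓

r = 60, L = 194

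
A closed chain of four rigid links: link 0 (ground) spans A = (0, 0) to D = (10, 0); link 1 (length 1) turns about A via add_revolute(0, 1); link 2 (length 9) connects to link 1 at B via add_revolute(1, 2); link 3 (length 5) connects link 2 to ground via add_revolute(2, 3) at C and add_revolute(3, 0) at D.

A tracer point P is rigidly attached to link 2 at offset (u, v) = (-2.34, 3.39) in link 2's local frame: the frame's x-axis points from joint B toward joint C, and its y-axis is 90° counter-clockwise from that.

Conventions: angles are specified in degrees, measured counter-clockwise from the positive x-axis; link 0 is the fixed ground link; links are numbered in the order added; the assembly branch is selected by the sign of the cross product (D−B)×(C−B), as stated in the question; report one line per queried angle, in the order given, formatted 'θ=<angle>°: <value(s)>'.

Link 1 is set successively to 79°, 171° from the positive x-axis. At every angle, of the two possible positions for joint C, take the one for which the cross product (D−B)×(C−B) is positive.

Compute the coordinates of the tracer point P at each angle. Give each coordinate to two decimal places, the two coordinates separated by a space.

A=(0,0), D=(10.00,0)
θ=79°: B = A + 1.00·(cos79°, sin79°) = (0.1908, 0.9816)
θ=79°: |BD| = 9.8582
θ=79°: circle(B,9.00) ∩ circle(D,5.00): a=7.7694, h=4.5428
θ=79°:   candidates: C₊=(8.3739,4.7282) cross=44.784; C₋=(7.4692,-4.3122) cross=-44.784
θ=79°:   branch + wants cross > 0 → take C=(8.3739,4.7282) (cross=44.784)
θ=79°: ex = (C−B)/|BC| = (0.9092,0.4163); ey = (-0.4163,0.9092)
θ=79°: P = B + -2.34·ex + 3.39·ey = (-3.3480,3.0898)
θ=171°: B = A + 1.00·(cos171°, sin171°) = (-0.9877, 0.1564)
θ=171°: |BD| = 10.9888
θ=171°: circle(B,9.00) ∩ circle(D,5.00): a=8.0424, h=4.0397
θ=171°:   candidates: C₊=(7.1115,4.0812) cross=44.391; C₋=(6.9964,-3.9973) cross=-44.391
θ=171°:   branch + wants cross > 0 → take C=(7.1115,4.0812) (cross=44.391)
θ=171°: ex = (C−B)/|BC| = (0.8999,0.4361); ey = (-0.4361,0.8999)
θ=171°: P = B + -2.34·ex + 3.39·ey = (-4.5718,2.1867)

θ=79°: -3.35 3.09
θ=171°: -4.57 2.19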